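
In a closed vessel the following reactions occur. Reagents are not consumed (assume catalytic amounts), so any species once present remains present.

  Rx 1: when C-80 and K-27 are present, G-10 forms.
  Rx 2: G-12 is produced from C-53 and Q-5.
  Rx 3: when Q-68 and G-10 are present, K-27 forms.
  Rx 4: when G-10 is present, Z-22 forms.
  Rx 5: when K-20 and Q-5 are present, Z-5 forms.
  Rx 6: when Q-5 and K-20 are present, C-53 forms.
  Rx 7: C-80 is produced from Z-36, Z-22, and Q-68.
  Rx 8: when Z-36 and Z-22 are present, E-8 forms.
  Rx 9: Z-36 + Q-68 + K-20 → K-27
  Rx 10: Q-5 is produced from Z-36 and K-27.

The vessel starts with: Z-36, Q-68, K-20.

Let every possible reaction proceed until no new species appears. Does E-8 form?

E-8 would need Z-36 and Z-22 (Rx 8), but Z-22 never forms.

No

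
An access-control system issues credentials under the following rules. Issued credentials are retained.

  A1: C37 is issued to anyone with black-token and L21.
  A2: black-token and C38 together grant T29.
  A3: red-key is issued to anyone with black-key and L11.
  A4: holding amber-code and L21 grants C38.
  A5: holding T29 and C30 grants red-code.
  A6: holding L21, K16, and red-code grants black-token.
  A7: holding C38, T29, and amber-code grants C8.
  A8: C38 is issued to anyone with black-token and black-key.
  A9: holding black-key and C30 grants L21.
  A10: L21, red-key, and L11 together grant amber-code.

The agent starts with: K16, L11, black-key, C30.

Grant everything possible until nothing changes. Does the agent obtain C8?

C8 would need C38, T29, and amber-code (A7), but T29 is never granted.

No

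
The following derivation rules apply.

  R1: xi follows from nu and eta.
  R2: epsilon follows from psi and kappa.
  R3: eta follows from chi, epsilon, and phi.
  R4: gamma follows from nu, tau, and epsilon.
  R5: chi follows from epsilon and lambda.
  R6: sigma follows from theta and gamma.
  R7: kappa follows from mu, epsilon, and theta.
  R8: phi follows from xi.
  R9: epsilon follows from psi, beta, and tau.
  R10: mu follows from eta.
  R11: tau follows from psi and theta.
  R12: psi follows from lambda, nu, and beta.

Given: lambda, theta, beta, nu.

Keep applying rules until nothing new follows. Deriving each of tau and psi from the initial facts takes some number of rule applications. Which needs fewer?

psi: lambda, nu, and beta hold, so psi follows (R12). [1 rule application]
tau: lambda, nu, and beta hold, so psi follows (R12). From psi and theta, R11 gives tau. [2 rule applications]
psi needs fewer.

psi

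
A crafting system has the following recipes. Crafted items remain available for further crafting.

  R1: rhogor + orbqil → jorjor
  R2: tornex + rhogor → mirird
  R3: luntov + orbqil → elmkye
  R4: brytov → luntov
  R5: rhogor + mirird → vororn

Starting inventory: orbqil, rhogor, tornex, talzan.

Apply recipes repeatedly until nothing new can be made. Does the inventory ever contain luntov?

No

luntov would need brytov (R4), but brytov is never obtained.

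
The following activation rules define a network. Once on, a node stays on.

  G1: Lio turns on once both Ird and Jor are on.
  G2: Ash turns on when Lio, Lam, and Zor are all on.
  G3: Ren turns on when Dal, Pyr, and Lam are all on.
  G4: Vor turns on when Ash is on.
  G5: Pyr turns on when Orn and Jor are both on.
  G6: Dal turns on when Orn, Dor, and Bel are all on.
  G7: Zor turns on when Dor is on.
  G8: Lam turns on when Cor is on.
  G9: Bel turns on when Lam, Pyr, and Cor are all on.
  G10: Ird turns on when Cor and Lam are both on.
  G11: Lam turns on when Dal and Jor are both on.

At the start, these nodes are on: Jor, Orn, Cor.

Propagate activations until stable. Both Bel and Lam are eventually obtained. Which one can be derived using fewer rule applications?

Lam: G8: Cor on → Lam on. [1 rule application]
Bel: G8: Cor on → Lam on. Orn and Jor are on, so Pyr turns on (G5). Lam, Pyr, and Cor are on, so Bel turns on (G9). [3 rule applications]
Lam needs fewer.

Lam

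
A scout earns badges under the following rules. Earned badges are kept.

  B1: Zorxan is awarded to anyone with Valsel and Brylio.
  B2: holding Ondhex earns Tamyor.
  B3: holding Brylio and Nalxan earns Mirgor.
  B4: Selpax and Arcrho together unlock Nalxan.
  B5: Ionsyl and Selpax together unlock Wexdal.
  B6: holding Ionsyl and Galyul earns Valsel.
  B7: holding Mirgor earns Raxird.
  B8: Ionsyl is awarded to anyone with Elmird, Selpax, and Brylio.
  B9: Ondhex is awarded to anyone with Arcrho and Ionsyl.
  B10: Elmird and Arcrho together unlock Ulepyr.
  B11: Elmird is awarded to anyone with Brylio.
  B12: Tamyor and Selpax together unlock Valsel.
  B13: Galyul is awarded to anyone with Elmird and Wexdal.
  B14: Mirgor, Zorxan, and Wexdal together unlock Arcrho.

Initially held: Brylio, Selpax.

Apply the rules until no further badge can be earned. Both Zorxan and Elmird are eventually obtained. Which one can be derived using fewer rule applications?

Elmird: With Brylio, Elmird is earned (B11). [1 rule application]
Zorxan: With Brylio, Elmird is earned (B11). With Elmird, Selpax, and Brylio, Ionsyl is earned (B8). With Ionsyl and Selpax, Wexdal is earned (B5). With Elmird and Wexdal, Galyul is earned (B13). With Ionsyl and Galyul, Valsel is earned (B6). With Valsel and Brylio, Zorxan is earned (B1). [6 rule applications]
Elmird needs fewer.

Elmird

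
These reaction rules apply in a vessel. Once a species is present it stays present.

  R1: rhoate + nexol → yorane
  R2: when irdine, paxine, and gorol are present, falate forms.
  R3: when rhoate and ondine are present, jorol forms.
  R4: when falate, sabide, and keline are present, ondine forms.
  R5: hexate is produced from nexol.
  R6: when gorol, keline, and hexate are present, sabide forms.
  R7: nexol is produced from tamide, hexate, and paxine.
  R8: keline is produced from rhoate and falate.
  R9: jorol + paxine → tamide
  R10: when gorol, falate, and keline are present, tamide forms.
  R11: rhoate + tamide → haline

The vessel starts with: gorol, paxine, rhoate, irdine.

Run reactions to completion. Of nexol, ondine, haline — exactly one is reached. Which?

haline

irdine, paxine, and gorol present → falate forms (R2).
rhoate and falate present → keline forms (R8).
gorol, falate, and keline present → tamide forms (R10).
rhoate and tamide present → haline forms (R11).
ondine would need falate, sabide, and keline (R4), but sabide never forms. nexol would need tamide, hexate, and paxine (R7), but hexate never forms.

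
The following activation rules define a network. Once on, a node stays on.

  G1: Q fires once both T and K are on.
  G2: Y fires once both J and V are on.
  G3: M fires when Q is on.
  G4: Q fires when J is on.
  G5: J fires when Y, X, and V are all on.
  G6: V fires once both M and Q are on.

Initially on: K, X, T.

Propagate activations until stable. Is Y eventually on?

Y would need J and V (G2), but J never turns on.

No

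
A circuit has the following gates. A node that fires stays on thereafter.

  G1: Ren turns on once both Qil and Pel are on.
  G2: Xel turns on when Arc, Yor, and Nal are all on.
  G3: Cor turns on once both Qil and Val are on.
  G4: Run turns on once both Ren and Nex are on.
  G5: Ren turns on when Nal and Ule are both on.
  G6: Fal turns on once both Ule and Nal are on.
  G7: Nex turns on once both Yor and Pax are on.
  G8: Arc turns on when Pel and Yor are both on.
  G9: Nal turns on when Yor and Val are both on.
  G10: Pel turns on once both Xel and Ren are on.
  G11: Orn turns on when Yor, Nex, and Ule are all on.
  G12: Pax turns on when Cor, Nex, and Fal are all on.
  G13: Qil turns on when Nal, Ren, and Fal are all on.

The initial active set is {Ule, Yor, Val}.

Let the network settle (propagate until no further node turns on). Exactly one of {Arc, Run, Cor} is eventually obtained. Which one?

Cor

Yor and Val are on, so Nal turns on (G9).
G6: Ule and Nal on → Fal on.
Nal and Ule are on, so Ren turns on (G5).
G13: Nal, Ren, and Fal on → Qil on.
G3: Qil and Val on → Cor on.
Arc would need Pel and Yor (G8), but Pel never turns on. Run would need Ren and Nex (G4), but Nex never turns on.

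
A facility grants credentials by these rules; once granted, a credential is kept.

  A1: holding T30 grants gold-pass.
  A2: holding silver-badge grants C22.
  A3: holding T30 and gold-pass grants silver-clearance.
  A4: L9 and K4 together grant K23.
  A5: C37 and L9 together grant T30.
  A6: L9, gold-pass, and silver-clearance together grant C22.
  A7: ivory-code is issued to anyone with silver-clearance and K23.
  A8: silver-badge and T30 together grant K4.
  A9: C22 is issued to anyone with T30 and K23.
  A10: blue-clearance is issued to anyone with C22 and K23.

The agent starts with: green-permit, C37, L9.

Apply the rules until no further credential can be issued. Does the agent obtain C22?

Holding C37 and L9 grants T30 (A5).
Holding T30 grants gold-pass (A1).
Holding T30 and gold-pass grants silver-clearance (A3).
Holding L9, gold-pass, and silver-clearance grants C22 (A6).

Yes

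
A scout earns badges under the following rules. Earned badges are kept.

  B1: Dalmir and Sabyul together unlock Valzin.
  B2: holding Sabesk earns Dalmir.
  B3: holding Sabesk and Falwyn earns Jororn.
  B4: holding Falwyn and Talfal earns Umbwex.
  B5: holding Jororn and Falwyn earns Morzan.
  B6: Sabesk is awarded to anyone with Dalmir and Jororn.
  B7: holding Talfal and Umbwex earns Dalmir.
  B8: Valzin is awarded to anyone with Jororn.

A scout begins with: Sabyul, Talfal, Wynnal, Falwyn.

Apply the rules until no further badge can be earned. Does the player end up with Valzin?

With Falwyn and Talfal, Umbwex is earned (B4).
With Talfal and Umbwex, Dalmir is earned (B7).
With Dalmir and Sabyul, Valzin is earned (B1).

Yes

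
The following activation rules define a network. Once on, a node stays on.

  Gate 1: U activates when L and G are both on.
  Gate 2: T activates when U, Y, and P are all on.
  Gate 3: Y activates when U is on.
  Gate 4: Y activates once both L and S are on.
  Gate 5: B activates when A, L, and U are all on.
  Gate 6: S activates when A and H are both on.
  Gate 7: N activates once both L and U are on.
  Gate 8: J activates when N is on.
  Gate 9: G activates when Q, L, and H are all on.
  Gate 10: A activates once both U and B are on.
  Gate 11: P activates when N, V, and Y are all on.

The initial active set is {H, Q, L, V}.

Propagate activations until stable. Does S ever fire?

S would need A and H (Gate 6), but A never turns on.

No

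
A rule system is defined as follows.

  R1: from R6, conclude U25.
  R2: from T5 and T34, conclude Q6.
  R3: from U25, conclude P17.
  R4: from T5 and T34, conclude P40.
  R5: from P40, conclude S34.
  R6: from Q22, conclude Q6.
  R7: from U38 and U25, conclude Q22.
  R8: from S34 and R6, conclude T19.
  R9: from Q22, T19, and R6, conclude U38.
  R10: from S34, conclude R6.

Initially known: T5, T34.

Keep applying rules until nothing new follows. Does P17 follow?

T5 and T34 hold, so P40 follows (R4).
P40 holds, so S34 follows (R5).
S34 holds, so R6 follows (R10).
From R6, R1 gives U25.
From U25, R3 gives P17.

Yes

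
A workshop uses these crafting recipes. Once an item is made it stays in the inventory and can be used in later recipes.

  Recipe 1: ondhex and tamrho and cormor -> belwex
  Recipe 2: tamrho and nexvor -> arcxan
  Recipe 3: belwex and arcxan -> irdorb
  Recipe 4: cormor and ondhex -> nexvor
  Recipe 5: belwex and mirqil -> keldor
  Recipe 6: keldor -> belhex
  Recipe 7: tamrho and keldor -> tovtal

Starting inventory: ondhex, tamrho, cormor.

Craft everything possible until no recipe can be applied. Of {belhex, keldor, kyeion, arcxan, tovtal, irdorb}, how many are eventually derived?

ondhex and tamrho and cormor -> belwex (Recipe 1).
cormor and ondhex -> nexvor (Recipe 4).
Using Recipe 2, tamrho and nexvor make arcxan.
Using Recipe 3, belwex and arcxan make irdorb.
belhex would need keldor (Recipe 6), but keldor is never obtained.
keldor would need belwex and mirqil (Recipe 5), but mirqil is never obtained.
No rule produces kyeion, and it is not given.
arcxan: reached.
tovtal would need tamrho and keldor (Recipe 7), but keldor is never obtained.
irdorb: reached.
Reached: arcxan and irdorb — 2 of the 6.

2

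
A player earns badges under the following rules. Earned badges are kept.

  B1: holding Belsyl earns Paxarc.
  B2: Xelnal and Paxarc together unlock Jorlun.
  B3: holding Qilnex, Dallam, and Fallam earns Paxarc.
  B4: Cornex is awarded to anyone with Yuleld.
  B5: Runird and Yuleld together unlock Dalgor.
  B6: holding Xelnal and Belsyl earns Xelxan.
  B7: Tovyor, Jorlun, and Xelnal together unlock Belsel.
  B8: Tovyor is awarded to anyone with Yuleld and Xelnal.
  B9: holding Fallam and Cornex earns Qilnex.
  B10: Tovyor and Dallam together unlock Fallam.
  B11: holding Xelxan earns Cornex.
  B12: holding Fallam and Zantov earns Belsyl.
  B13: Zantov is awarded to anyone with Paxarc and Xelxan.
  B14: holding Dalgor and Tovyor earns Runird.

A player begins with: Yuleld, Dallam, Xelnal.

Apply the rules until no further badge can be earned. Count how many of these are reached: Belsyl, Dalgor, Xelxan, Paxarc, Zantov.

With Yuleld, Cornex is earned (B4).
With Yuleld and Xelnal, Tovyor is earned (B8).
With Tovyor and Dallam, Fallam is earned (B10).
With Fallam and Cornex, Qilnex is earned (B9).
With Qilnex, Dallam, and Fallam, Paxarc is earned (B3).
Belsyl would need Fallam and Zantov (B12), but Zantov is never earned.
Dalgor would need Runird and Yuleld (B5), but Runird is never earned.
Xelxan would need Xelnal and Belsyl (B6), but Belsyl is never earned.
Paxarc: reached.
Zantov would need Paxarc and Xelxan (B13), but Xelxan is never earned.
Reached: Paxarc — 1 of the 5.

1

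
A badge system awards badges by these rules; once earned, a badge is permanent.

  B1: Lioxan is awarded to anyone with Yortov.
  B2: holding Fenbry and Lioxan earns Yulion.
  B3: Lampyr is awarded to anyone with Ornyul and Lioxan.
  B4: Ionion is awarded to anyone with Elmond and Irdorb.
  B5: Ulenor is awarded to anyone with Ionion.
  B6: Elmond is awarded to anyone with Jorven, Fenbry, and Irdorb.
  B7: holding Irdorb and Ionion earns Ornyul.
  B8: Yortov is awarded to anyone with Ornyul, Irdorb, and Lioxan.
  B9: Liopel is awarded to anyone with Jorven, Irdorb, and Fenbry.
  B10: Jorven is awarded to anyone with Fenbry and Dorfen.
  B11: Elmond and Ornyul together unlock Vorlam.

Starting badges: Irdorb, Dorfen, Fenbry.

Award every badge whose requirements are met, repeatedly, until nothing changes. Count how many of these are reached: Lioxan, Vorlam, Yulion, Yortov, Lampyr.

With Fenbry and Dorfen, Jorven is earned (B10).
With Jorven, Fenbry, and Irdorb, Elmond is earned (B6).
With Elmond and Irdorb, Ionion is earned (B4).
With Irdorb and Ionion, Ornyul is earned (B7).
With Elmond and Ornyul, Vorlam is earned (B11).
Lioxan would need Yortov (B1), but Yortov is never earned.
Vorlam: reached.
Yulion would need Fenbry and Lioxan (B2), but Lioxan is never earned.
Yortov would need Ornyul, Irdorb, and Lioxan (B8), but Lioxan is never earned.
Lampyr would need Ornyul and Lioxan (B3), but Lioxan is never earned.
Reached: Vorlam — 1 of the 5.

1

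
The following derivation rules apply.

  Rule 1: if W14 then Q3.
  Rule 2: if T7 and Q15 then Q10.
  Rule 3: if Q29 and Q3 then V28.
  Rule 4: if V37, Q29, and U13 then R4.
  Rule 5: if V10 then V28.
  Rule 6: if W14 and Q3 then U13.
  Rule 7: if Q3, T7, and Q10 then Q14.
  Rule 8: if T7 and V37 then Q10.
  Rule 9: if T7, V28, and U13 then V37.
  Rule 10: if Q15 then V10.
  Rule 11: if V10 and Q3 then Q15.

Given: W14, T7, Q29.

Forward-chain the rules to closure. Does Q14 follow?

Yes

W14 holds, so Q3 follows (Rule 1).
W14 and Q3 hold, so U13 follows (Rule 6).
From Q29 and Q3, Rule 3 gives V28.
From T7, V28, and U13, Rule 9 gives V37.
T7 and V37 hold, so Q10 follows (Rule 8).
Q3, T7, and Q10 hold, so Q14 follows (Rule 7).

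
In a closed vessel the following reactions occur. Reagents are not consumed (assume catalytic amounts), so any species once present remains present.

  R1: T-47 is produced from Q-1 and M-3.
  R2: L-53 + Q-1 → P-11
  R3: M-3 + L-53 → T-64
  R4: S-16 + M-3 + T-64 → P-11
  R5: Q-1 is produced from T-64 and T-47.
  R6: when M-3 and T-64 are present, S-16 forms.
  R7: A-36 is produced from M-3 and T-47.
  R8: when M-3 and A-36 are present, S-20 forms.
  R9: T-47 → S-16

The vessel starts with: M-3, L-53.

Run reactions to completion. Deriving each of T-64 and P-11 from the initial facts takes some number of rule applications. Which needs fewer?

T-64

T-64: M-3 and L-53 present → T-64 forms (R3). [1 rule application]
P-11: M-3 and L-53 present → T-64 forms (R3). M-3 and T-64 present → S-16 forms (R6). S-16, M-3, and T-64 present → P-11 forms (R4). [3 rule applications]
T-64 needs fewer.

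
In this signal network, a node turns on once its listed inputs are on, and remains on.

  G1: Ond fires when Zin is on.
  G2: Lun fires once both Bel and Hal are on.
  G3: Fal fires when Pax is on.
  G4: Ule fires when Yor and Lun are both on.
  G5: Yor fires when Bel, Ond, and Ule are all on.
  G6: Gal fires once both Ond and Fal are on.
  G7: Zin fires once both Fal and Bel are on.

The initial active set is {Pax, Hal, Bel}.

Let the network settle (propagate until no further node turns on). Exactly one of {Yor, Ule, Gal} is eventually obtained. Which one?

Gal

G3: Pax on → Fal on.
G7: Fal and Bel on → Zin on.
G1: Zin on → Ond on.
G6: Ond and Fal on → Gal on.
Yor would need Bel, Ond, and Ule (G5), but Ule never turns on. Ule would need Yor and Lun (G4), but Yor never turns on.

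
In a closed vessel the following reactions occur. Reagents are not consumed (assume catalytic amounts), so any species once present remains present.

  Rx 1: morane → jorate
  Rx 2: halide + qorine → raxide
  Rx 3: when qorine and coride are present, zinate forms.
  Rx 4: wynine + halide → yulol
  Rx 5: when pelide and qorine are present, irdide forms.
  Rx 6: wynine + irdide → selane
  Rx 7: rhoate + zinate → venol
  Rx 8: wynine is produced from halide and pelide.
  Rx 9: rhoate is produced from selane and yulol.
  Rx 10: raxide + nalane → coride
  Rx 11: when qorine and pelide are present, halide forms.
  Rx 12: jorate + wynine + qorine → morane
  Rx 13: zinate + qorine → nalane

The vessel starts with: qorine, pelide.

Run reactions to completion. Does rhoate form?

qorine and pelide present → halide forms (Rx 11).
pelide and qorine present → irdide forms (Rx 5).
halide and pelide present → wynine forms (Rx 8).
wynine and halide present → yulol forms (Rx 4).
wynine and irdide present → selane forms (Rx 6).
selane and yulol present → rhoate forms (Rx 9).

Yes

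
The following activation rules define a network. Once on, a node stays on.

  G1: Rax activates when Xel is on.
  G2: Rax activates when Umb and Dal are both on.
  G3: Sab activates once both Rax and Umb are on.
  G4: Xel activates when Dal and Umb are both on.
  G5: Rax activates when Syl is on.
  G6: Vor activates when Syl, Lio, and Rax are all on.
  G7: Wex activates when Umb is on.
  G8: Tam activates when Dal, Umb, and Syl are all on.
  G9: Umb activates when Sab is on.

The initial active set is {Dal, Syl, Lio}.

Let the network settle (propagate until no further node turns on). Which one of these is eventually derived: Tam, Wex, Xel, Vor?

G5: Syl on → Rax on.
G6: Syl, Lio, and Rax on → Vor on.
Wex would need Umb (G7), but Umb never turns on. Xel would need Dal and Umb (G4), but Umb never turns on. Tam would need Dal, Umb, and Syl (G8), but Umb never turns on.

Vor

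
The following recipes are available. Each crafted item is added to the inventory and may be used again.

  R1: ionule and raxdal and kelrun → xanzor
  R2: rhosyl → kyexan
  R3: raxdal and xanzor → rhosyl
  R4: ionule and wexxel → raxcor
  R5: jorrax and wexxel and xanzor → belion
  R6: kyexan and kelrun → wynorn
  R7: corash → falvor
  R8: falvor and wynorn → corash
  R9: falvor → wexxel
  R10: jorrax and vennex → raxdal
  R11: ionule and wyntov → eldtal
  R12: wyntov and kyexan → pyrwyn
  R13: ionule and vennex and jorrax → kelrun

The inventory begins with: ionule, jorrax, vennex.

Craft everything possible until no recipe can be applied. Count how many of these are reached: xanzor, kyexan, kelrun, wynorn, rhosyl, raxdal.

ionule and vennex and jorrax → kelrun (R13).
jorrax and vennex → raxdal (R10).
Using R1, ionule, raxdal, and kelrun make xanzor.
Using R3, raxdal and xanzor make rhosyl.
Using R2, rhosyl makes kyexan.
Using R6, kyexan and kelrun make wynorn.
xanzor: reached.
kyexan: reached.
kelrun: reached.
wynorn: reached.
rhosyl: reached.
raxdal: reached.
All 6 are reached.

6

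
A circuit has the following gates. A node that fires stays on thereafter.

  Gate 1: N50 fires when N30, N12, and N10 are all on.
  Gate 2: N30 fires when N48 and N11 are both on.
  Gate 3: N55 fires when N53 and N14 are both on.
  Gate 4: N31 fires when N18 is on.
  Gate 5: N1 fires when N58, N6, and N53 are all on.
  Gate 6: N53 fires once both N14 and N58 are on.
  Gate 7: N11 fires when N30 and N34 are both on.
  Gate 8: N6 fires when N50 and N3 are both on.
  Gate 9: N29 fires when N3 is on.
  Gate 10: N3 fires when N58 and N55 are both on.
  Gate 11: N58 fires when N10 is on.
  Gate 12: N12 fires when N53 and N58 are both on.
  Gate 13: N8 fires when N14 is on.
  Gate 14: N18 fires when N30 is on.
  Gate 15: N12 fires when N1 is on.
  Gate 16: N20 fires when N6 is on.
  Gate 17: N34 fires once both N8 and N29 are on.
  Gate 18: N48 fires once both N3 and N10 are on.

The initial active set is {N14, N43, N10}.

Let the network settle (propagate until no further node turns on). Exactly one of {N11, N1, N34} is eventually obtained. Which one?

Gate 11: N10 on → N58 on.
Gate 13: N14 on → N8 on.
N14 and N58 are on, so N53 fires (Gate 6).
Gate 3: N53 and N14 on → N55 on.
N58 and N55 are on, so N3 fires (Gate 10).
Gate 9: N3 on → N29 on.
Gate 17: N8 and N29 on → N34 on.
N11 would need N30 and N34 (Gate 7), but N30 never turns on. N1 would need N58, N6, and N53 (Gate 5), but N6 never turns on.

N34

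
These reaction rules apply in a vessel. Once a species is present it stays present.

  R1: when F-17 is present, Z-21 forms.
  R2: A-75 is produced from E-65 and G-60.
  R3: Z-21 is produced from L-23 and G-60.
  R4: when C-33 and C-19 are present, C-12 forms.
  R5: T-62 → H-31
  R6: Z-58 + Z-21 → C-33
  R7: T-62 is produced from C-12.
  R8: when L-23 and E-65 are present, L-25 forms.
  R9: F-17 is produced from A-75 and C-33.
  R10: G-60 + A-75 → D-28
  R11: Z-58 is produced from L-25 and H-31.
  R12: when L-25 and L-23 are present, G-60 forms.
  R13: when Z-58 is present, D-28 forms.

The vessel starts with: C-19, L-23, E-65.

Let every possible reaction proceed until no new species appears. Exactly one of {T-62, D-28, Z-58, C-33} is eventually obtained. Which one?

D-28

L-23 and E-65 present → L-25 forms (R8).
L-25 and L-23 present → G-60 forms (R12).
E-65 and G-60 present → A-75 forms (R2).
G-60 and A-75 present → D-28 forms (R10).
C-33 would need Z-58 and Z-21 (R6), but Z-58 never forms. Z-58 would need L-25 and H-31 (R11), but H-31 never forms. T-62 would need C-12 (R7), but C-12 never forms.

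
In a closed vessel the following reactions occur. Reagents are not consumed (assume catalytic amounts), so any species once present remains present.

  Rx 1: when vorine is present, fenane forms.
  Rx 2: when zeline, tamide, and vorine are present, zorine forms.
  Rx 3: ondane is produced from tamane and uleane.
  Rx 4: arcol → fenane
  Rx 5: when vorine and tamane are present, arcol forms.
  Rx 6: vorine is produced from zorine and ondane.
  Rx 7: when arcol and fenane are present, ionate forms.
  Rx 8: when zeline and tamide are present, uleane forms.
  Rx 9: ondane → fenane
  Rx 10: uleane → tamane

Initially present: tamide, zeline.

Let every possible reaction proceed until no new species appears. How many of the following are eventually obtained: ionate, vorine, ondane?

zeline and tamide present → uleane forms (Rx 8).
uleane present → tamane forms (Rx 10).
tamane and uleane present → ondane forms (Rx 3).
ionate would need arcol and fenane (Rx 7), but arcol never forms.
vorine would need zorine and ondane (Rx 6), but zorine never forms.
ondane: reached.
Reached: ondane — 1 of the 3.

1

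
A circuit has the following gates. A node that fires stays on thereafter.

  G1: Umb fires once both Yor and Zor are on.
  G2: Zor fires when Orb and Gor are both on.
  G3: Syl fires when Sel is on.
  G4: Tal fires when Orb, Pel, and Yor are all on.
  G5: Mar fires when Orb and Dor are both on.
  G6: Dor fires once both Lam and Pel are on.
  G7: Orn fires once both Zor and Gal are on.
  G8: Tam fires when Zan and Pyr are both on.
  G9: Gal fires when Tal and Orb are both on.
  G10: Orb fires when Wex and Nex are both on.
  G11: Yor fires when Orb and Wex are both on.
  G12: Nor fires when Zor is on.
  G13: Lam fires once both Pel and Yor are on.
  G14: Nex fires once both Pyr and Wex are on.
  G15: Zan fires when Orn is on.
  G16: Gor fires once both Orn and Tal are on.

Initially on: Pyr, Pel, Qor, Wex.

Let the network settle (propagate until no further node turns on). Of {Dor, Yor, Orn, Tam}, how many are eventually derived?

Pyr and Wex are on, so Nex fires (G14).
Wex and Nex are on, so Orb fires (G10).
G11: Orb and Wex on → Yor on.
G13: Pel and Yor on → Lam on.
Lam and Pel are on, so Dor fires (G6).
Dor: reached.
Yor: reached.
Orn would need Zor and Gal (G7), but Zor never turns on.
Tam would need Zan and Pyr (G8), but Zan never turns on.
Reached: Dor and Yor — 2 of the 4.

2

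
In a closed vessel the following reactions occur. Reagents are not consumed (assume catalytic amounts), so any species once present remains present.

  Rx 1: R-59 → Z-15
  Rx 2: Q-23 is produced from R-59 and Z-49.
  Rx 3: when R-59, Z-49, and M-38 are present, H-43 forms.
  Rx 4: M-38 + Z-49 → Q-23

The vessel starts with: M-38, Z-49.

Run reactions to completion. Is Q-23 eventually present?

Yes

M-38 and Z-49 present → Q-23 forms (Rx 4).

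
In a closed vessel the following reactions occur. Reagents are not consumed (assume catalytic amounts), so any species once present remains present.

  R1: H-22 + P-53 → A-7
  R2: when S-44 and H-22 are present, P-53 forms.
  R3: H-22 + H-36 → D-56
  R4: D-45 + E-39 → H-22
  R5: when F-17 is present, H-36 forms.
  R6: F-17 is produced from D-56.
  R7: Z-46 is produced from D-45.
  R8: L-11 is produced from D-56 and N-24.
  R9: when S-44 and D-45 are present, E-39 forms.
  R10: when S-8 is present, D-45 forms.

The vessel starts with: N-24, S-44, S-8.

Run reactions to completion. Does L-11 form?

L-11 would need D-56 and N-24 (R8), but D-56 never forms.

No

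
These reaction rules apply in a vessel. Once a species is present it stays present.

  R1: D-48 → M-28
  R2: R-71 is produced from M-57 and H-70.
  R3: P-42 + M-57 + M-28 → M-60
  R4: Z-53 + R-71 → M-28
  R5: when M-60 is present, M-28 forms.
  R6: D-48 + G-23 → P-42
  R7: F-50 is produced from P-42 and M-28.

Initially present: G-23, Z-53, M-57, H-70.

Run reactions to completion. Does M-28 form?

M-57 and H-70 present → R-71 forms (R2).
Z-53 and R-71 present → M-28 forms (R4).

Yes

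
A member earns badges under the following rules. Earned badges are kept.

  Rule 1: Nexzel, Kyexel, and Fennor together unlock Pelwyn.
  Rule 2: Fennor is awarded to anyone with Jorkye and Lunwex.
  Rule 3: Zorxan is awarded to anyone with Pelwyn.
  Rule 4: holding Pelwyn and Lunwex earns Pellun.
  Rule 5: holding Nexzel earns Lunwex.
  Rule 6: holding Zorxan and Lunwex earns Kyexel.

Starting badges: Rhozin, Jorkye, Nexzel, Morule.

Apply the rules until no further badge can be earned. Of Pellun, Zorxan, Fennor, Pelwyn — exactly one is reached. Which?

With Nexzel, Lunwex is earned (Rule 5).
With Jorkye and Lunwex, Fennor is earned (Rule 2).
Pelwyn would need Nexzel, Kyexel, and Fennor (Rule 1), but Kyexel is never earned. Pellun would need Pelwyn and Lunwex (Rule 4), but Pelwyn is never earned. Zorxan would need Pelwyn (Rule 3), but Pelwyn is never earned.

Fennor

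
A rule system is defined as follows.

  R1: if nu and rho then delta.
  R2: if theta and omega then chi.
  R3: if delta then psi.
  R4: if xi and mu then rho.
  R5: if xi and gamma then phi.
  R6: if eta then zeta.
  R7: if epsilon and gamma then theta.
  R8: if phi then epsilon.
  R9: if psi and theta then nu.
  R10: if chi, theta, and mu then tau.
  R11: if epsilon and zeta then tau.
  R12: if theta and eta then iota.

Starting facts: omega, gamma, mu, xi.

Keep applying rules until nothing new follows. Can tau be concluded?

xi and gamma hold, so phi follows (R5).
phi holds, so epsilon follows (R8).
From epsilon and gamma, R7 gives theta.
theta and omega hold, so chi follows (R2).
From chi, theta, and mu, R10 gives tau.

Yes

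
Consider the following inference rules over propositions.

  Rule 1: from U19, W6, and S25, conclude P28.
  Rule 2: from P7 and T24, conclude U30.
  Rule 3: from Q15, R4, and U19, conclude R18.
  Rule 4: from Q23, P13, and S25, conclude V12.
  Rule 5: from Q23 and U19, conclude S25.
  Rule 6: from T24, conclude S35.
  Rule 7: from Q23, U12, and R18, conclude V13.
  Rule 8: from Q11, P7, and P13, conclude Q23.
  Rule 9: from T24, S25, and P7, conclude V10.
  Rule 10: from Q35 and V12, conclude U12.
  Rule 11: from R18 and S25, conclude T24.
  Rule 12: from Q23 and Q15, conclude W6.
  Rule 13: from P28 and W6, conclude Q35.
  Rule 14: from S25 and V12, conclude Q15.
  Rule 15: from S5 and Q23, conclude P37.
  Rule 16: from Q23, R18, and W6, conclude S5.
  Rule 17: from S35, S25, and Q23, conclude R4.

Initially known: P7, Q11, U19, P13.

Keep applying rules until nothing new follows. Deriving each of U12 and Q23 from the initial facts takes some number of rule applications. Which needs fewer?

Q23

Q23: From Q11, P7, and P13, Rule 8 gives Q23. [1 rule application]
U12: From Q11, P7, and P13, Rule 8 gives Q23. From Q23 and U19, Rule 5 gives S25. From Q23, P13, and S25, Rule 4 gives V12. S25 and V12 hold, so Q15 follows (Rule 14). Q23 and Q15 hold, so W6 follows (Rule 12). From U19, W6, and S25, Rule 1 gives P28. From P28 and W6, Rule 13 gives Q35. From Q35 and V12, Rule 10 gives U12. [8 rule applications]
Q23 needs fewer.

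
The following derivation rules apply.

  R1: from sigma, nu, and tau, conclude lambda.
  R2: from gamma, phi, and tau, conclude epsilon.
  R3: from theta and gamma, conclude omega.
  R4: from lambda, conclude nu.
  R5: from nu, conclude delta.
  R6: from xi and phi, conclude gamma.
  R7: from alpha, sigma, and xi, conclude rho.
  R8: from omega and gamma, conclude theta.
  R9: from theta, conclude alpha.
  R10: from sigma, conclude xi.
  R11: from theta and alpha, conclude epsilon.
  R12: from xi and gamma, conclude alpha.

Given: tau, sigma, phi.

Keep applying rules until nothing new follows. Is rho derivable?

Yes

From sigma, R10 gives xi.
From xi and phi, R6 gives gamma.
xi and gamma hold, so alpha follows (R12).
alpha, sigma, and xi hold, so rho follows (R7).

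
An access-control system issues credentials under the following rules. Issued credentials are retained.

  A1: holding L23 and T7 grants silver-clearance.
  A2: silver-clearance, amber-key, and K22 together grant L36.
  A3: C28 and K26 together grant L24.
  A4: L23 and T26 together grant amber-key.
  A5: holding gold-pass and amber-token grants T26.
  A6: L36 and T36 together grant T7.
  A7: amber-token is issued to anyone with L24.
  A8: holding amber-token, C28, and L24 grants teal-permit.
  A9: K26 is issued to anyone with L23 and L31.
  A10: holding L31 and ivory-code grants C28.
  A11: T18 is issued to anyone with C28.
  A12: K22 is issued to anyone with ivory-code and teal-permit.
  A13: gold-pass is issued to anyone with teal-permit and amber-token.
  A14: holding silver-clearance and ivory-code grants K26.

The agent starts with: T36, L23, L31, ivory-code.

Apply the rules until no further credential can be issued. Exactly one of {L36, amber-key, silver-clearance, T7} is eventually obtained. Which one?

Holding L23 and L31 grants K26 (A9).
Holding L31 and ivory-code grants C28 (A10).
Holding C28 and K26 grants L24 (A3).
Holding L24 grants amber-token (A7).
Holding amber-token, C28, and L24 grants teal-permit (A8).
Holding teal-permit and amber-token grants gold-pass (A13).
Holding gold-pass and amber-token grants T26 (A5).
Holding L23 and T26 grants amber-key (A4).
silver-clearance would need L23 and T7 (A1), but T7 is never granted. T7 would need L36 and T36 (A6), but L36 is never granted. L36 would need silver-clearance, amber-key, and K22 (A2), but silver-clearance is never granted.

amber-key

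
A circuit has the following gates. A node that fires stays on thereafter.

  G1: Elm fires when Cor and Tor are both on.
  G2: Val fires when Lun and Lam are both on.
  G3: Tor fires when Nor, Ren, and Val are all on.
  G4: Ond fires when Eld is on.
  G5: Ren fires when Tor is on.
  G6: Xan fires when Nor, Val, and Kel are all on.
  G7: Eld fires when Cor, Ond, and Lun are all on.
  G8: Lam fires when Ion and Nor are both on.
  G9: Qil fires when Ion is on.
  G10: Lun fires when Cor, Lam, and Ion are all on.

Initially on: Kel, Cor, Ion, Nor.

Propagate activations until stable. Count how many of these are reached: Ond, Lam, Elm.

1

Ion and Nor are on, so Lam fires (G8).
Ond would need Eld (G4), but Eld never turns on.
Lam: reached.
Elm would need Cor and Tor (G1), but Tor never turns on.
Reached: Lam — 1 of the 3.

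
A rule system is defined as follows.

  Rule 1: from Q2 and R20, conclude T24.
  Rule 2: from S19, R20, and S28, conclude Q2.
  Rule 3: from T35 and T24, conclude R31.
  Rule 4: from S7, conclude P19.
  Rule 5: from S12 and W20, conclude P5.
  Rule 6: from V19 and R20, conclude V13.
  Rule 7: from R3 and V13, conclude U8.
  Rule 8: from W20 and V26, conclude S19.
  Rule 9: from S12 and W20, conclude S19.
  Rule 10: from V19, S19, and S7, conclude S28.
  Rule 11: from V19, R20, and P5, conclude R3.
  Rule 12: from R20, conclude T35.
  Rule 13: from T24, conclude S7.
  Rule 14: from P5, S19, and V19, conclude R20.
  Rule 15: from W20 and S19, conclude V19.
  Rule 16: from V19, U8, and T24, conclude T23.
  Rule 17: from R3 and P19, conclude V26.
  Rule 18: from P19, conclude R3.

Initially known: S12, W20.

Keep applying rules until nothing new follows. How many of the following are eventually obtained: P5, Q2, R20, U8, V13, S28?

S12 and W20 hold, so S19 follows (Rule 9).
From S12 and W20, Rule 5 gives P5.
W20 and S19 hold, so V19 follows (Rule 15).
From P5, S19, and V19, Rule 14 gives R20.
V19, R20, and P5 hold, so R3 follows (Rule 11).
V19 and R20 hold, so V13 follows (Rule 6).
R3 and V13 hold, so U8 follows (Rule 7).
P5: reached.
Q2 would need S19, R20, and S28 (Rule 2), but S28 is never established.
R20: reached.
U8: reached.
V13: reached.
S28 would need V19, S19, and S7 (Rule 10), but S7 is never established.
Reached: P5, R20, U8, and V13 — 4 of the 6.

4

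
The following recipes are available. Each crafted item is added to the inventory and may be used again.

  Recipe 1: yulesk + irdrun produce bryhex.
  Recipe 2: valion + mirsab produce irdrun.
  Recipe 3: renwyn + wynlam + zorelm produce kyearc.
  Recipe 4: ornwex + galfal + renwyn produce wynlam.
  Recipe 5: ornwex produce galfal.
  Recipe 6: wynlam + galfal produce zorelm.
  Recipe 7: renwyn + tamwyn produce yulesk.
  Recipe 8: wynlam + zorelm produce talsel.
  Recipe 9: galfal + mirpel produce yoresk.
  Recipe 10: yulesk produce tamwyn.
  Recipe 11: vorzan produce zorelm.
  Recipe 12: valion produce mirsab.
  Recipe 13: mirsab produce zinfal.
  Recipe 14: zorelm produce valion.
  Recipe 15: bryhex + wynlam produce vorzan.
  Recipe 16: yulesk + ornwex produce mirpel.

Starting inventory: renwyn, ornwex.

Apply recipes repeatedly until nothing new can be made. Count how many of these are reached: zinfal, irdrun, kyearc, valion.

4

Using Recipe 5, ornwex makes galfal.
Using Recipe 4, ornwex, galfal, and renwyn make wynlam.
Using Recipe 6, wynlam and galfal make zorelm.
Using Recipe 3, renwyn, wynlam, and zorelm make kyearc.
zorelm → valion (Recipe 14).
Using Recipe 12, valion makes mirsab.
Using Recipe 2, valion and mirsab make irdrun.
Using Recipe 13, mirsab makes zinfal.
zinfal: reached.
irdrun: reached.
kyearc: reached.
valion: reached.
All 4 are reached.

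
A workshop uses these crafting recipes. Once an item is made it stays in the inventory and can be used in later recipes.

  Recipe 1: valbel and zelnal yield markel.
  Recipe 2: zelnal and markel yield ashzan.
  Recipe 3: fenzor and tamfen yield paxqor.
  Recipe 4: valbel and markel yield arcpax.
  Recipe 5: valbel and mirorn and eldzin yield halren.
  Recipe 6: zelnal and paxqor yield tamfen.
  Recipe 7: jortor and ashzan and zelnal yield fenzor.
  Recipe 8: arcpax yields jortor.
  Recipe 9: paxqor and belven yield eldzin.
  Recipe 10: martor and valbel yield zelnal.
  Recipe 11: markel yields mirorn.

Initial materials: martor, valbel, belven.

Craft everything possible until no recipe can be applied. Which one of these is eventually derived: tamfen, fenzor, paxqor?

Using Recipe 10, martor and valbel make zelnal.
Using Recipe 1, valbel and zelnal make markel.
zelnal and markel → ashzan (Recipe 2).
valbel and markel → arcpax (Recipe 4).
arcpax → jortor (Recipe 8).
jortor and ashzan and zelnal → fenzor (Recipe 7).
paxqor would need fenzor and tamfen (Recipe 3), but tamfen is never obtained. tamfen would need zelnal and paxqor (Recipe 6), but paxqor is never obtained.

fenzor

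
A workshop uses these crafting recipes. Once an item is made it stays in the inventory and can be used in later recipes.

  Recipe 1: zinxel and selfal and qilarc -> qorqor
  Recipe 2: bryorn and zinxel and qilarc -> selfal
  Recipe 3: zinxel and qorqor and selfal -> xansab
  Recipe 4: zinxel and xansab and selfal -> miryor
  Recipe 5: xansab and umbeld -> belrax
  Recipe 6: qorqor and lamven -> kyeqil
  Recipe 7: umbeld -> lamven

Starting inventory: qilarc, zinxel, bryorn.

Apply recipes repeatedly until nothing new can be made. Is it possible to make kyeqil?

kyeqil would need qorqor and lamven (Recipe 6), but lamven is never obtained.

No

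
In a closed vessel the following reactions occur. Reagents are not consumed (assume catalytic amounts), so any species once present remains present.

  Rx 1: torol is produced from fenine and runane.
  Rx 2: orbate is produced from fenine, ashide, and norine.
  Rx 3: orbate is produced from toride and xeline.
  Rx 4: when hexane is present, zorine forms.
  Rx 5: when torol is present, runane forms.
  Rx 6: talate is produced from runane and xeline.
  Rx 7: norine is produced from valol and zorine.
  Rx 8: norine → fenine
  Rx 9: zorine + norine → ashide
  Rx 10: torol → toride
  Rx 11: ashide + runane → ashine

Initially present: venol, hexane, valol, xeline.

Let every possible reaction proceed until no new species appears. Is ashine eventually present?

ashine would need ashide and runane (Rx 11), but runane never forms.

No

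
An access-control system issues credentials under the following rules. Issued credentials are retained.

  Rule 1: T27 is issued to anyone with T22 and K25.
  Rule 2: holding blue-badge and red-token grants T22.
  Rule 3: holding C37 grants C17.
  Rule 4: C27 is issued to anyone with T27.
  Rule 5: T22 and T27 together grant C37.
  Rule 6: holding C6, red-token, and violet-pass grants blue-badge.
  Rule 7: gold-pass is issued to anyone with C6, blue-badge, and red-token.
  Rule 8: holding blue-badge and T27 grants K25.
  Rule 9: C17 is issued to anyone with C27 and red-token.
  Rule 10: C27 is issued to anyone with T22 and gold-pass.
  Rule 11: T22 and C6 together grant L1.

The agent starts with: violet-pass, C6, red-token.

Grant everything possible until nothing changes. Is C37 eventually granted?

No

C37 would need T22 and T27 (Rule 5), but T27 is never granted.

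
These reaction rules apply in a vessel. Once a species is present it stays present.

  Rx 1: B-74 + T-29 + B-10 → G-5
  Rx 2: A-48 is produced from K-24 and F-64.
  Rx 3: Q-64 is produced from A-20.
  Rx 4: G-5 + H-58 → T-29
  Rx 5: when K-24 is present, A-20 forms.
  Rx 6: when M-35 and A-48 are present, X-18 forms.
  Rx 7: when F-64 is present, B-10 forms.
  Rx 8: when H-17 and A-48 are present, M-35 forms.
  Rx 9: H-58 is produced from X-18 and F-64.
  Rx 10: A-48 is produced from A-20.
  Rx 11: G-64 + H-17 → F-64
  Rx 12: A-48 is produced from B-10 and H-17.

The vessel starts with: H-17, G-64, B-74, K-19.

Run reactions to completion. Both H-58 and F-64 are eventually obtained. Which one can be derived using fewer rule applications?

F-64

F-64: G-64 and H-17 present → F-64 forms (Rx 11). [1 rule application]
H-58: G-64 and H-17 present → F-64 forms (Rx 11). F-64 present → B-10 forms (Rx 7). B-10 and H-17 present → A-48 forms (Rx 12). H-17 and A-48 present → M-35 forms (Rx 8). M-35 and A-48 present → X-18 forms (Rx 6). X-18 and F-64 present → H-58 forms (Rx 9). [6 rule applications]
F-64 needs fewer.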